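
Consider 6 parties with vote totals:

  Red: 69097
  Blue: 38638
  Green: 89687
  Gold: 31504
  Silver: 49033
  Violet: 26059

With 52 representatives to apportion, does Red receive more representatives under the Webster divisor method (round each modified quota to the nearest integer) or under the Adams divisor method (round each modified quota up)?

Webster: Red 12, Blue 7, Green 15, Gold 5, Silver 8, Violet 5.
Adams: Red 11, Blue 7, Green 15, Gold 6, Silver 8, Violet 5.
Red gets 12 under Webster and 11 under Adams.

Webster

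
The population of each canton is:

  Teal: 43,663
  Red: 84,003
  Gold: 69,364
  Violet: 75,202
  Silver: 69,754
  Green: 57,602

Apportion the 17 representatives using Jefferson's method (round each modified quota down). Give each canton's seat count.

Standard divisor 399588/17 ≈ 23505.176; standard quotas: Teal 1.858, Red 3.574, Gold 2.951, Violet 3.199, Silver 2.968, Green 2.451.
Rounding down gives 1, 3, 2, 3, 2, 2 = 13 seats, so the divisor must be adjusted.
With modified divisor 20100: modified quotas Teal 2.172, Red 4.179, Gold 3.451, Violet 3.741, Silver 3.470, Green 2.866.
Rounding down: Teal 2, Red 4, Gold 3, Violet 3, Silver 3, Green 2 (total 17).

Teal 2, Red 4, Gold 3, Violet 3, Silver 3, Green 2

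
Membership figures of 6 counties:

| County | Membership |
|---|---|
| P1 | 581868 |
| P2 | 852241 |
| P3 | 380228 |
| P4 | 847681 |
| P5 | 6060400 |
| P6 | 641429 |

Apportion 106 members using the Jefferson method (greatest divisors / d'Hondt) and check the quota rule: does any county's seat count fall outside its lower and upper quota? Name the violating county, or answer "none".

P5

Standard quotas: P1 6.587, P2 9.647, P3 4.304, P4 9.596, P5 68.605, P6 7.261.
Jefferson allocation: P1 6, P2 9, P3 4, P4 9, P5 71, P6 7.
P5 has quota 68.605 (lower 68, upper 69) but receives 71 — outside the quota interval.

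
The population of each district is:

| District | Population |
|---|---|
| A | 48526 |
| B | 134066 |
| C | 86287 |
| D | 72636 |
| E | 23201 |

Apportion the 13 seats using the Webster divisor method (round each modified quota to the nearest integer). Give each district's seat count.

Standard divisor 364716/13 ≈ 28055.077; standard quotas: A 1.730, B 4.779, C 3.076, D 2.589, E 0.827.
Rounding to the nearest integer gives 2, 5, 3, 3, 1 = 14 seats, so the divisor must be adjusted.
With modified divisor 29400: modified quotas A 1.651, B 4.560, C 2.935, D 2.471, E 0.789.
Rounding to the nearest integer: A 2, B 5, C 3, D 2, E 1 (total 13).

A=2; B=5; C=3; D=2; E=1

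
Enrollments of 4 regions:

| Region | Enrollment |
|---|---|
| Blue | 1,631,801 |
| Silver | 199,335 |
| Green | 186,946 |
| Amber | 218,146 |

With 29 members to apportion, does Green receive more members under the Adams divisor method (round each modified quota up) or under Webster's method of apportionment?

Adams

Adams: Blue 20, Silver 3, Green 3, Amber 3.
Webster: Blue 21, Silver 3, Green 2, Amber 3.
Green gets 3 under Adams and 2 under Webster.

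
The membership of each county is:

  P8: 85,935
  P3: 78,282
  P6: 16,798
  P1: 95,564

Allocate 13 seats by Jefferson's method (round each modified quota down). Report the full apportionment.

P8: 4, P3: 4, P6: 0, P1: 5

Standard divisor 276579/13 ≈ 21275.308; standard quotas: P8 4.039, P3 3.679, P6 0.790, P1 4.492.
Rounding down gives 4, 3, 0, 4 = 11 seats, so the divisor must be adjusted.
With modified divisor 18100: modified quotas P8 4.748, P3 4.325, P6 0.928, P1 5.280.
Rounding down: P8 4, P3 4, P6 0, P1 5 (total 13).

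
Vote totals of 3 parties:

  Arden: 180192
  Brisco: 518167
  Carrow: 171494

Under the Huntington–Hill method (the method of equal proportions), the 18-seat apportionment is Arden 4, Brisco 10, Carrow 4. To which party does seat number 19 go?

Priority for the next seat is population ÷ (√(s·(s+1))).
Priorities: Arden 40292.156, Brisco 49405.285, Carrow 38347.224.
Highest priority: Brisco.

Brisco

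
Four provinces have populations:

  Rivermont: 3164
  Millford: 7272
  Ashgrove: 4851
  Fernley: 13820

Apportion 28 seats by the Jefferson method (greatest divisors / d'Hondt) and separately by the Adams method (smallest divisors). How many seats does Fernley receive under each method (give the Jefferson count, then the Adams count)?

14 and 13

Jefferson: Rivermont 3, Millford 7, Ashgrove 4, Fernley 14.
Adams: Rivermont 3, Millford 7, Ashgrove 5, Fernley 13.
Fernley gets 14 under Jefferson and 13 under Adams.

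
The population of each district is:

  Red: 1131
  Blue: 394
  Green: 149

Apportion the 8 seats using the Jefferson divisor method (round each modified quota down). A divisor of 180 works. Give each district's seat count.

Red 6; Blue 2; Green 0

With modified divisor 180: modified quotas Red 6.283, Blue 2.189, Green 0.828.
Rounding down: Red 6, Blue 2, Green 0 (total 8).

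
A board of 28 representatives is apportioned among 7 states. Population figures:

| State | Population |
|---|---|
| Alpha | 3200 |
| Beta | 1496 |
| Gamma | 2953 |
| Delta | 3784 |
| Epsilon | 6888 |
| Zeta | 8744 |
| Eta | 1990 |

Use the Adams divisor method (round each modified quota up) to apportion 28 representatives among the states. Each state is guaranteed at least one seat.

Alpha: 3; Beta: 2; Gamma: 3; Delta: 4; Epsilon: 6; Zeta: 8; Eta: 2

Standard divisor 29055/28 ≈ 1037.679; standard quotas: Alpha 3.084, Beta 1.442, Gamma 2.846, Delta 3.647, Epsilon 6.638, Zeta 8.427, Eta 1.918.
Rounding up gives 4, 2, 3, 4, 7, 9, 2 = 31 seats, so the divisor must be adjusted.
With modified divisor 1200: modified quotas Alpha 2.667, Beta 1.247, Gamma 2.461, Delta 3.153, Epsilon 5.740, Zeta 7.287, Eta 1.658.
Rounding up: Alpha 3, Beta 2, Gamma 3, Delta 4, Epsilon 6, Zeta 8, Eta 2 (total 28).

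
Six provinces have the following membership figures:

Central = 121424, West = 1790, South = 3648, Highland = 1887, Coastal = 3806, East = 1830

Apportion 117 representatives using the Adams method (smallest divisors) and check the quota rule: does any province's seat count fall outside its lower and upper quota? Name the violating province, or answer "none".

Central

Standard quotas: Central 105.716, West 1.558, South 3.176, Highland 1.643, Coastal 3.314, East 1.593.
Adams allocation: Central 103, West 2, South 4, Highland 2, Coastal 4, East 2.
Central has quota 105.716 (lower 105, upper 106) but receives 103 — outside the quota interval.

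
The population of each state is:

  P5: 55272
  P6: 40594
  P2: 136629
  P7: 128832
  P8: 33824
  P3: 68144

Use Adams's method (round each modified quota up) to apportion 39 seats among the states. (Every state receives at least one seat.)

P5 5; P6 4; P2 11; P7 10; P8 3; P3 6

Standard divisor 463295/39 ≈ 11879.359; standard quotas: P5 4.653, P6 3.417, P2 11.501, P7 10.845, P8 2.847, P3 5.736.
Rounding up gives 5, 4, 12, 11, 3, 6 = 41 seats, so the divisor must be adjusted.
With modified divisor 13200: modified quotas P5 4.187, P6 3.075, P2 10.351, P7 9.760, P8 2.562, P3 5.162.
Rounding up: P5 5, P6 4, P2 11, P7 10, P8 3, P3 6 (total 39).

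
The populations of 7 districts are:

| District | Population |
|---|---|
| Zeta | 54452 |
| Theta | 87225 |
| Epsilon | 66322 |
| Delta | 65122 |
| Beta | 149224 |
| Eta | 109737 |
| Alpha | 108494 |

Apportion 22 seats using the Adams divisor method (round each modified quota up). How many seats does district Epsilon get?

2

Standard divisor 640576/22 ≈ 29117.091; standard quotas: Zeta 1.870, Theta 2.996, Epsilon 2.278, Delta 2.237, Beta 5.125, Eta 3.769, Alpha 3.726.
Rounding up gives 2, 3, 3, 3, 6, 4, 4 = 25 seats, so the divisor must be adjusted.
With modified divisor 34700: modified quotas Zeta 1.569, Theta 2.514, Epsilon 1.911, Delta 1.877, Beta 4.300, Eta 3.162, Alpha 3.127.
Rounding up: Zeta 2, Theta 3, Epsilon 2, Delta 2, Beta 5, Eta 4, Alpha 4 (total 22).
Epsilon receives 2.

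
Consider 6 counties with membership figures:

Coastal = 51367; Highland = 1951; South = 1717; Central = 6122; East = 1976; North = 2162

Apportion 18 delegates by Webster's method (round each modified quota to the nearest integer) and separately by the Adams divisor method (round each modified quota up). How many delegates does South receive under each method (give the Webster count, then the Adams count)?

Webster: Coastal 13, Highland 1, South 0, Central 2, East 1, North 1.
Adams: Coastal 12, Highland 1, South 1, Central 2, East 1, North 1.
South gets 0 under Webster and 1 under Adams.

0 and 1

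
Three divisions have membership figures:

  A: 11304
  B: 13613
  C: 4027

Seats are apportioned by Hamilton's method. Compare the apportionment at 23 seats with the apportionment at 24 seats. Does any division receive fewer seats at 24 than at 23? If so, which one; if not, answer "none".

none

At 23 seats: A 9, B 11, C 3.
At 24 seats: A 10, B 11, C 3.
No division's allocation decreased.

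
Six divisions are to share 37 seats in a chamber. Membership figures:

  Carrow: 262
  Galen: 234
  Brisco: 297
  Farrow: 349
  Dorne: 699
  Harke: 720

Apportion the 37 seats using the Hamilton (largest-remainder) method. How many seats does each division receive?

Carrow 4; Galen 3; Brisco 4; Farrow 5; Dorne 10; Harke 11

Standard divisor: 2561 ÷ 37 ≈ 69.216.
Standard quotas: Carrow 3.785, Galen 3.381, Brisco 4.291, Farrow 5.042, Dorne 10.099, Harke 10.402.
Lower quotas: Carrow 3, Galen 3, Brisco 4, Farrow 5, Dorne 10, Harke 10 (sum 35, leaving 2 seats).
Remainders in descending order: Carrow 0.785, Harke 0.402, Galen 0.381, Brisco 0.291, Dorne 0.099, Farrow 0.042.
The surplus seats go to Carrow, Harke.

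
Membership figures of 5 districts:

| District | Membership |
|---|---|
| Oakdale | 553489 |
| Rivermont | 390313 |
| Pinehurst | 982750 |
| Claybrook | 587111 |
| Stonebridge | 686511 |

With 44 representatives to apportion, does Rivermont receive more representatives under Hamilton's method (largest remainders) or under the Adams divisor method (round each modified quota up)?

Hamilton: Oakdale 8, Rivermont 5, Pinehurst 14, Claybrook 8, Stonebridge 9.
Adams: Oakdale 8, Rivermont 6, Pinehurst 13, Claybrook 8, Stonebridge 9.
Rivermont gets 5 under Hamilton and 6 under Adams.

Adams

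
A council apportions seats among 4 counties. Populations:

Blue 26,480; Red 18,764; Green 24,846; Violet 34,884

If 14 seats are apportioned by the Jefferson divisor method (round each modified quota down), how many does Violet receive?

Standard divisor 104974/14 ≈ 7498.143; standard quotas: Blue 3.532, Red 2.502, Green 3.314, Violet 4.652.
Rounding down gives 3, 2, 3, 4 = 12 seats, so the divisor must be adjusted.
With modified divisor 6400: modified quotas Blue 4.138, Red 2.932, Green 3.882, Violet 5.451.
Rounding down: Blue 4, Red 2, Green 3, Violet 5 (total 14).
Violet receives 5.

5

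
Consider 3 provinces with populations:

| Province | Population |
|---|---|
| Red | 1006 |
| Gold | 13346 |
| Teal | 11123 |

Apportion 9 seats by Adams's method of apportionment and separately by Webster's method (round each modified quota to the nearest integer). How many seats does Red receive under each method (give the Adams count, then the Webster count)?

1 and 0

Adams: Red 1, Gold 4, Teal 4.
Webster: Red 0, Gold 5, Teal 4.
Red gets 1 under Adams and 0 under Webster.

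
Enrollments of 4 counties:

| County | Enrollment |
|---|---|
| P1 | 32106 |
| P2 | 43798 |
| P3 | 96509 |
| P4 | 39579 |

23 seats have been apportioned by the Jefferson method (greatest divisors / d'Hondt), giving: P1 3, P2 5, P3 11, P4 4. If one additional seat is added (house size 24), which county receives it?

P3

Priority for the next seat is population ÷ (current seats + 1).
Priorities: P1 8026.500, P2 7299.667, P3 8042.417, P4 7915.800.
Highest priority: P3.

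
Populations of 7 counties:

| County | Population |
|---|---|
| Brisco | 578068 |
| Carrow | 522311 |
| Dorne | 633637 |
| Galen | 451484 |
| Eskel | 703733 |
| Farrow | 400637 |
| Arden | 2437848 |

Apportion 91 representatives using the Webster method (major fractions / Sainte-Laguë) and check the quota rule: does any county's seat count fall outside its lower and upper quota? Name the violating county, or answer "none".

Standard quotas: Brisco 9.184, Carrow 8.298, Dorne 10.067, Galen 7.173, Eskel 11.181, Farrow 6.365, Arden 38.732.
Webster allocation: Brisco 9, Carrow 8, Dorne 10, Galen 7, Eskel 11, Farrow 6, Arden 40.
Arden has quota 38.732 (lower 38, upper 39) but receives 40 — outside the quota interval.

Arden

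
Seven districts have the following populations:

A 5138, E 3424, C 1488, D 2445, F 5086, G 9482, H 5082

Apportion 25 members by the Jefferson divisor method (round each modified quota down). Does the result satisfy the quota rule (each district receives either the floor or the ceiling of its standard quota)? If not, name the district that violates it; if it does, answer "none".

none

Standard quotas: A 3.996, E 2.663, C 1.157, D 1.902, F 3.956, G 7.374, H 3.952.
Jefferson allocation: A 4, E 2, C 1, D 2, F 4, G 8, H 4.
Every allocation lies between the lower and upper quota.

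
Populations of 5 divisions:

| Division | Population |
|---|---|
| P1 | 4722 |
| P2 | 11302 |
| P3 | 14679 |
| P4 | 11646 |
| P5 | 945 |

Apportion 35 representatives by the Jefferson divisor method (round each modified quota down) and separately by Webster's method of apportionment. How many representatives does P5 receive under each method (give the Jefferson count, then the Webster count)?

Jefferson: P1 4, P2 9, P3 12, P4 10, P5 0.
Webster: P1 4, P2 9, P3 12, P4 9, P5 1.
P5 gets 0 under Jefferson and 1 under Webster.

0 and 1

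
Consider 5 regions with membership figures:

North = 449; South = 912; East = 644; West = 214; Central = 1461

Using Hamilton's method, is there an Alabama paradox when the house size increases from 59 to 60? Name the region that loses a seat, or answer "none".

At 59 seats: North 7, South 15, East 10, West 4, Central 23.
At 60 seats: North 7, South 15, East 11, West 3, Central 24.
West drops from 4 to 3.

West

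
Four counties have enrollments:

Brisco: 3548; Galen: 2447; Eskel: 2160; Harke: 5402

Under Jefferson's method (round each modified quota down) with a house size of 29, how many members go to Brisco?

Standard divisor 13557/29 ≈ 467.483; standard quotas: Brisco 7.590, Galen 5.234, Eskel 4.620, Harke 11.556.
Rounding down gives 7, 5, 4, 11 = 27 seats, so the divisor must be adjusted.
With modified divisor 440: modified quotas Brisco 8.064, Galen 5.561, Eskel 4.909, Harke 12.277.
Rounding down: Brisco 8, Galen 5, Eskel 4, Harke 12 (total 29).
Brisco receives 8.

8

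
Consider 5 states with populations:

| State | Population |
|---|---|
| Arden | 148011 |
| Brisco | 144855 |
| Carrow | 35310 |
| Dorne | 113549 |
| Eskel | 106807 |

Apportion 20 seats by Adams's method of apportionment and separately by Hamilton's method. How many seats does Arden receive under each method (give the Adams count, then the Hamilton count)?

Adams: Arden 5, Brisco 5, Carrow 2, Dorne 4, Eskel 4.
Hamilton: Arden 6, Brisco 5, Carrow 1, Dorne 4, Eskel 4.
Arden gets 5 under Adams and 6 under Hamilton.

5 and 6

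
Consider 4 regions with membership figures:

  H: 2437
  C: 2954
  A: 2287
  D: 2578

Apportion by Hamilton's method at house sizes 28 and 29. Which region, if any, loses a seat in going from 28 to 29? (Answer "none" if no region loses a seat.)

At 28 seats: H 7, C 8, A 6, D 7.
At 29 seats: H 7, C 8, A 7, D 7.
No region's allocation decreased.

none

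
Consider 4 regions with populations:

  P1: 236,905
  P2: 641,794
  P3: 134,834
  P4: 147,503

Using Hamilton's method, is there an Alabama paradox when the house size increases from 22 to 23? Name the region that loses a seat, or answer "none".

P3

At 22 seats: P1 4, P2 12, P3 3, P4 3.
At 23 seats: P1 5, P2 13, P3 2, P4 3.
P3 drops from 3 to 2.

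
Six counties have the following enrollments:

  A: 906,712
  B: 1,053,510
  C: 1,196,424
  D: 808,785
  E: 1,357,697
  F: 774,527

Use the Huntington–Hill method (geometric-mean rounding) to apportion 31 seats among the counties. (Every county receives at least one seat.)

A: 5, B: 5, C: 6, D: 4, E: 7, F: 4

With divisor 197545: modified quotas A 4.590, B 5.333, C 6.056, D 4.094, E 6.873, F 3.921.
Geometric-mean thresholds: A √(4·5)=4.472, B √(5·6)=5.477, C √(6·7)=6.481, D √(4·5)=4.472, E √(6·7)=6.481, F √(3·4)=3.464.
Each quota rounded against its threshold gives A 5, B 5, C 6, D 4, E 7, F 4 (total 31).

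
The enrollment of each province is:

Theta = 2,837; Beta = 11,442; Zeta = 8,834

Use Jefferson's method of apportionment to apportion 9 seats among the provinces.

Standard divisor 23113/9 ≈ 2568.111; standard quotas: Theta 1.105, Beta 4.455, Zeta 3.440.
Rounding down gives 1, 4, 3 = 8 seats, so the divisor must be adjusted.
With modified divisor 2250: modified quotas Theta 1.261, Beta 5.085, Zeta 3.926.
Rounding down: Theta 1, Beta 5, Zeta 3 (total 9).

Theta 1, Beta 5, Zeta 3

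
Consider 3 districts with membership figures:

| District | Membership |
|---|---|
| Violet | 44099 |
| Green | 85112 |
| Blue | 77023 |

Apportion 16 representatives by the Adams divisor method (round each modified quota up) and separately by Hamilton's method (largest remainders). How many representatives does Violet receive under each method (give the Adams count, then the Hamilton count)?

4 and 3

Adams: Violet 4, Green 6, Blue 6.
Hamilton: Violet 3, Green 7, Blue 6.
Violet gets 4 under Adams and 3 under Hamilton.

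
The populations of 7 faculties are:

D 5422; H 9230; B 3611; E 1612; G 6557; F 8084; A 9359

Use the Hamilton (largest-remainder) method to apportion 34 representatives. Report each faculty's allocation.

D=4, H=7, B=3, E=1, G=5, F=7, A=7

The standard divisor is 43875/34 ≈ 1290.441.
Standard quotas: D 4.2017, H 7.1526, B 2.7983, E 1.2492, G 5.0812, F 6.2645, A 7.2526.
Lower quotas: D 4, H 7, B 2, E 1, G 5, F 6, A 7 (sum 32, leaving 2 seats).
Remainders in descending order: B 0.7983, F 0.2645, A 0.2526, E 0.2492, D 0.2017, H 0.1526, G 0.0812.
Largest remainders: B, F receive the extra seats.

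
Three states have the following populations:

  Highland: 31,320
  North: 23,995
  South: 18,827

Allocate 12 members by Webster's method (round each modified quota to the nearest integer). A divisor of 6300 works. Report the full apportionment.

With modified divisor 6300: modified quotas Highland 4.971, North 3.809, South 2.988.
Rounding to the nearest integer: Highland 5, North 4, South 3 (total 12).

Highland=5, North=4, South=3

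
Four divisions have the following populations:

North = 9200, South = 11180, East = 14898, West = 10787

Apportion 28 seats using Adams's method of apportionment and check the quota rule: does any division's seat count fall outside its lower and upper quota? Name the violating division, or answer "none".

Standard quotas: North 5.592, South 6.796, East 9.056, West 6.557.
Adams allocation: North 6, South 7, East 9, West 6.
Every allocation lies between the lower and upper quota.

none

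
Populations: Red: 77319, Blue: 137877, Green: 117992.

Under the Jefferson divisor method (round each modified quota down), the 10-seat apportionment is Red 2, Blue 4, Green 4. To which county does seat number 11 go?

Blue

Priority for the next seat is population ÷ (current seats + 1).
Priorities: Red 25773.000, Blue 27575.400, Green 23598.400.
Highest priority: Blue.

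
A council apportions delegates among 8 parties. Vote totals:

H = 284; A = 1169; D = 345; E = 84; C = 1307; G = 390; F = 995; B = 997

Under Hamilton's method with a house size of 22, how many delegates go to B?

4

Standard divisor: 5571 ÷ 22 ≈ 253.227.
Standard quotas: H 1.122, A 4.616, D 1.362, E 0.332, C 5.161, G 1.540, F 3.929, B 3.937.
Lower quotas: H 1, A 4, D 1, E 0, C 5, G 1, F 3, B 3 (sum 18, leaving 4 seats).
Remainders in descending order: B 0.937, F 0.929, A 0.616, G 0.540, D 0.362, E 0.332, C 0.161, H 0.122.
Largest remainders: B, F, A, G receive the extra seats.
B receives 4.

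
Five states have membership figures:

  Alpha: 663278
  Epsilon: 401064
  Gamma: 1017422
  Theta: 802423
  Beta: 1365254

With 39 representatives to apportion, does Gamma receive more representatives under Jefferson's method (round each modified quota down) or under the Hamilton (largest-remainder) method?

Jefferson: Alpha 6, Epsilon 3, Gamma 10, Theta 7, Beta 13.
Hamilton: Alpha 6, Epsilon 4, Gamma 9, Theta 7, Beta 13.
Gamma gets 10 under Jefferson and 9 under Hamilton.

Jefferson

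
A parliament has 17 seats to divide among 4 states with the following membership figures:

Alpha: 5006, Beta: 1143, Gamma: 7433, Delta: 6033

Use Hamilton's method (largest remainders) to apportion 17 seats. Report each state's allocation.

Alpha: 4, Beta: 1, Gamma: 7, Delta: 5

The standard divisor is 19615/17 ≈ 1153.824.
Standard quotas: Alpha 4.3386, Beta 0.9906, Gamma 6.4421, Delta 5.2287.
Lower quotas: Alpha 4, Beta 0, Gamma 6, Delta 5 (sum 15, leaving 2 seats).
Remainders in descending order: Beta 0.9906, Gamma 0.4421, Alpha 0.3386, Delta 0.2287.
The surplus seats go to Beta, Gamma.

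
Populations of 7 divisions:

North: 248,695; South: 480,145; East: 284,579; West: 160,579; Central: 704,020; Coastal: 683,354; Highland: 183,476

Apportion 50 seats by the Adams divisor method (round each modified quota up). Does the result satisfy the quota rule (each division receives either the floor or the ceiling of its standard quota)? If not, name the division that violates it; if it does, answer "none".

none

Standard quotas: North 4.530, South 8.746, East 5.184, West 2.925, Central 12.824, Coastal 12.448, Highland 3.342.
Adams allocation: North 5, South 9, East 5, West 3, Central 12, Coastal 12, Highland 4.
Every allocation lies between the lower and upper quota.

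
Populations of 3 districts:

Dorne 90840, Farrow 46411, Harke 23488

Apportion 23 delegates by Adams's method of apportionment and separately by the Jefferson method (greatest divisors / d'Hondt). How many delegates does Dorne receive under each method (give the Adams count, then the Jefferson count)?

12 and 13

Adams: Dorne 12, Farrow 7, Harke 4.
Jefferson: Dorne 13, Farrow 7, Harke 3.
Dorne gets 12 under Adams and 13 under Jefferson.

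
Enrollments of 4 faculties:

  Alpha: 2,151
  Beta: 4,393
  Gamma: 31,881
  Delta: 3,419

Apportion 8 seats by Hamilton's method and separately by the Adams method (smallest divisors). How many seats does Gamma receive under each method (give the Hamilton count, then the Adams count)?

Hamilton: Alpha 0, Beta 1, Gamma 6, Delta 1.
Adams: Alpha 1, Beta 1, Gamma 5, Delta 1.
Gamma gets 6 under Hamilton and 5 under Adams.

6 and 5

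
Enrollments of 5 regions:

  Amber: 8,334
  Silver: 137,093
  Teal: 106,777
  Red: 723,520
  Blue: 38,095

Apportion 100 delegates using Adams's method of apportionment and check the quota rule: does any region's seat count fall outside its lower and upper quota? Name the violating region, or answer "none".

Red

Standard quotas: Amber 0.822, Silver 13.522, Teal 10.532, Red 71.366, Blue 3.758.
Adams allocation: Amber 1, Silver 14, Teal 11, Red 70, Blue 4.
Red has quota 71.366 (lower 71, upper 72) but receives 70 — outside the quota interval.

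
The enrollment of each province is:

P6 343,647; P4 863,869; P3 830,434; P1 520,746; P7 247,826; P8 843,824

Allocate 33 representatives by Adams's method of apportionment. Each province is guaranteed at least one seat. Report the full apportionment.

Standard divisor 3650346/33 ≈ 110616.545; standard quotas: P6 3.107, P4 7.810, P3 7.507, P1 4.708, P7 2.240, P8 7.628.
Rounding up gives 4, 8, 8, 5, 3, 8 = 36 seats, so the divisor must be adjusted.
With modified divisor 122000: modified quotas P6 2.817, P4 7.081, P3 6.807, P1 4.268, P7 2.031, P8 6.917.
Rounding up: P6 3, P4 8, P3 7, P1 5, P7 3, P8 7 (total 33).

P6 3; P4 8; P3 7; P1 5; P7 3; P8 7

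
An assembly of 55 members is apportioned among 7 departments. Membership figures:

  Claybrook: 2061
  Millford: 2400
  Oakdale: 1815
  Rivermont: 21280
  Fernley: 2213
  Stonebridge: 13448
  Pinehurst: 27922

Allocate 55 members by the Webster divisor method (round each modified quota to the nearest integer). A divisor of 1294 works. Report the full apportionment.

With modified divisor 1294: modified quotas Claybrook 1.593, Millford 1.855, Oakdale 1.403, Rivermont 16.445, Fernley 1.710, Stonebridge 10.393, Pinehurst 21.578.
Rounding to the nearest integer: Claybrook 2, Millford 2, Oakdale 1, Rivermont 16, Fernley 2, Stonebridge 10, Pinehurst 22 (total 55).

Claybrook 2, Millford 2, Oakdale 1, Rivermont 16, Fernley 2, Stonebridge 10, Pinehurst 22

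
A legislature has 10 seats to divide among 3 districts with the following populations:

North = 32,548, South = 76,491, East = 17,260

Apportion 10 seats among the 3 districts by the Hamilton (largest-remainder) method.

North: 3, South: 6, East: 1

Total 126299; standard divisor 126299/10 ≈ 12629.9.
Standard quotas: North 2.5771, South 6.0563, East 1.3666.
Lower quotas: North 2, South 6, East 1 (sum 9, leaving 1 seat).
Remainders in descending order: North 0.5771, East 0.3666, South 0.0563.
Largest remainder: North receives the extra seat.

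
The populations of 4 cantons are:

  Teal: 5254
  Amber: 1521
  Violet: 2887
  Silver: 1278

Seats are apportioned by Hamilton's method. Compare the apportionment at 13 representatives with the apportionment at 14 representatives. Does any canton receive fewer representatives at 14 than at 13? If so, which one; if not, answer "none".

Silver

At 13 seats: Teal 6, Amber 2, Violet 3, Silver 2.
At 14 seats: Teal 7, Amber 2, Violet 4, Silver 1.
Silver drops from 2 to 1.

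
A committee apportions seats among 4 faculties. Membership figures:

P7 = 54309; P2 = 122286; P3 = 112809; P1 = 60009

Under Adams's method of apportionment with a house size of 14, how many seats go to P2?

Standard divisor 349413/14 ≈ 24958.071; standard quotas: P7 2.176, P2 4.900, P3 4.520, P1 2.404.
Rounding up gives 3, 5, 5, 3 = 16 seats, so the divisor must be adjusted.
With modified divisor 29100: modified quotas P7 1.866, P2 4.202, P3 3.877, P1 2.062.
Rounding up: P7 2, P2 5, P3 4, P1 3 (total 14).
P2 receives 5.

5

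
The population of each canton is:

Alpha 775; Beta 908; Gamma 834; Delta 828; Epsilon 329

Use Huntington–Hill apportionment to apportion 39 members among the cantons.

With divisor 95: modified quotas Alpha 8.158, Beta 9.558, Gamma 8.779, Delta 8.716, Epsilon 3.463.
Geometric-mean thresholds: Alpha √(8·9)=8.485, Beta √(9·10)=9.487, Gamma √(8·9)=8.485, Delta √(8·9)=8.485, Epsilon √(3·4)=3.464.
Each quota rounded against its threshold gives Alpha 8, Beta 10, Gamma 9, Delta 9, Epsilon 3 (total 39).

Alpha 8; Beta 10; Gamma 9; Delta 9; Epsilon 3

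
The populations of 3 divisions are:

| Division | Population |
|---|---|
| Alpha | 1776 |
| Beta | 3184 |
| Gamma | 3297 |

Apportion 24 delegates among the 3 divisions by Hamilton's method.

The standard divisor is 8257/24 ≈ 344.042.
Standard quotas: Alpha 5.162, Beta 9.255, Gamma 9.583.
Lower quotas: Alpha 5, Beta 9, Gamma 9 (sum 23, leaving 1 seat).
Remainders in descending order: Gamma 0.583, Beta 0.255, Alpha 0.162.
Largest remainder: Gamma receives the extra seat.

Alpha 5, Beta 9, Gamma 10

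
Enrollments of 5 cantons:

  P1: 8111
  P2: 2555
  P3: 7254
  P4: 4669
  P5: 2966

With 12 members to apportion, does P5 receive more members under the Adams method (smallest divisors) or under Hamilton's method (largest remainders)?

Adams: P1 4, P2 1, P3 3, P4 2, P5 2.
Hamilton: P1 4, P2 1, P3 4, P4 2, P5 1.
P5 gets 2 under Adams and 1 under Hamilton.

Adams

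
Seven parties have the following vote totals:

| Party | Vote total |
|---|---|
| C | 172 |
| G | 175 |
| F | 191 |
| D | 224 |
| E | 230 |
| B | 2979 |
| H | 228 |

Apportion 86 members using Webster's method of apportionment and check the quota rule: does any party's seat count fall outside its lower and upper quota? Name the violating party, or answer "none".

B

Standard quotas: C 3.523, G 3.584, F 3.912, D 4.588, E 4.711, B 61.013, H 4.670.
Webster allocation: C 3, G 4, F 4, D 5, E 5, B 60, H 5.
B has quota 61.013 (lower 61, upper 62) but receives 60 — outside the quota interval.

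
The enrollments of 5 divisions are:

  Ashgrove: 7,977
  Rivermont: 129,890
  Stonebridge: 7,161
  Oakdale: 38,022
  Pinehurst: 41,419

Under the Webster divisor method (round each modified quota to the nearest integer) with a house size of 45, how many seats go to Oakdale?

Standard divisor 224469/45 ≈ 4988.2; standard quotas: Ashgrove 1.599, Rivermont 26.039, Stonebridge 1.436, Oakdale 7.622, Pinehurst 8.303.
Rounding to the nearest integer gives Ashgrove 2, Rivermont 26, Stonebridge 1, Oakdale 8, Pinehurst 8 — total 45, matching the house size, so no adjustment is needed.
Oakdale receives 8.

8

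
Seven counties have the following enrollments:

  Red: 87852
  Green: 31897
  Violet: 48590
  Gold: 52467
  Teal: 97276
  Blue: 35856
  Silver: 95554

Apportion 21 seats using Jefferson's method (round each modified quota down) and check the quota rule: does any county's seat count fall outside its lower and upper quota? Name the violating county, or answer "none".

none

Standard quotas: Red 4.104, Green 1.490, Violet 2.270, Gold 2.451, Teal 4.545, Blue 1.675, Silver 4.464.
Jefferson allocation: Red 4, Green 1, Violet 2, Gold 2, Teal 5, Blue 2, Silver 5.
Every allocation lies between the lower and upper quota.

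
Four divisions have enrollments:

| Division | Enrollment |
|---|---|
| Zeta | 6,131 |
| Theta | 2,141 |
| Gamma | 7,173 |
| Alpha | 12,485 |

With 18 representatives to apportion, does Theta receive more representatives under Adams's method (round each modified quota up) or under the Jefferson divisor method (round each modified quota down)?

Adams

Adams: Zeta 4, Theta 2, Gamma 5, Alpha 7.
Jefferson: Zeta 4, Theta 1, Gamma 5, Alpha 8.
Theta gets 2 under Adams and 1 under Jefferson.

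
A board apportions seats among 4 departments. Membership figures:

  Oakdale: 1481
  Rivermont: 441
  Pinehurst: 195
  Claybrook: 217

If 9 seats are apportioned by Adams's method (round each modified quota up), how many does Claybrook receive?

1

Standard divisor 2334/9 ≈ 259.333; standard quotas: Oakdale 5.711, Rivermont 1.701, Pinehurst 0.752, Claybrook 0.837.
Rounding up gives 6, 2, 1, 1 = 10 seats, so the divisor must be adjusted.
With modified divisor 300: modified quotas Oakdale 4.937, Rivermont 1.470, Pinehurst 0.650, Claybrook 0.723.
Rounding up: Oakdale 5, Rivermont 2, Pinehurst 1, Claybrook 1 (total 9).
Claybrook receives 1.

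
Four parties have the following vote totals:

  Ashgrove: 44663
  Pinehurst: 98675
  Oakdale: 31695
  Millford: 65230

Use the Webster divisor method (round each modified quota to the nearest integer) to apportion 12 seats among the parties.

Ashgrove: 2, Pinehurst: 5, Oakdale: 2, Millford: 3

Standard divisor 240263/12 ≈ 20021.917; standard quotas: Ashgrove 2.231, Pinehurst 4.928, Oakdale 1.583, Millford 3.258.
Rounding to the nearest integer gives Ashgrove 2, Pinehurst 5, Oakdale 2, Millford 3 — total 12, matching the house size, so no adjustment is needed.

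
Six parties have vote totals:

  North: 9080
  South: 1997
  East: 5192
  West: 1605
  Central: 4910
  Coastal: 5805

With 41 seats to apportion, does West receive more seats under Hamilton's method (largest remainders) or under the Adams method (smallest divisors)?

Hamilton: North 13, South 3, East 8, West 2, Central 7, Coastal 8.
Adams: North 13, South 3, East 7, West 3, Central 7, Coastal 8.
West gets 2 under Hamilton and 3 under Adams.

Adams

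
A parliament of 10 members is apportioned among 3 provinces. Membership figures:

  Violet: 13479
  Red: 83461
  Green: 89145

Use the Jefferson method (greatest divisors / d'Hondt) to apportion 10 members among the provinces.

Standard divisor 186085/10 ≈ 18608.5; standard quotas: Violet 0.724, Red 4.485, Green 4.791.
Rounding down gives 0, 4, 4 = 8 seats, so the divisor must be adjusted.
With modified divisor 15800: modified quotas Violet 0.853, Red 5.282, Green 5.642.
Rounding down: Violet 0, Red 5, Green 5 (total 10).

Violet=0, Red=5, Green=5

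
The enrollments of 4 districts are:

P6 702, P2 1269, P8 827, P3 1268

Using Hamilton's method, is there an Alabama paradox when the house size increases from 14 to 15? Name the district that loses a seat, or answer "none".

At 14 seats: P6 3, P2 4, P8 3, P3 4.
At 15 seats: P6 2, P2 5, P8 3, P3 5.
P6 drops from 3 to 2.

P6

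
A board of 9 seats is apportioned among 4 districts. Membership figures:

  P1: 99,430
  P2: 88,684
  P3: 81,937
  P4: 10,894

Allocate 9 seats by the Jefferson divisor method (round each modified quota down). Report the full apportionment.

Standard divisor 280945/9 ≈ 31216.111; standard quotas: P1 3.185, P2 2.841, P3 2.625, P4 0.349.
Rounding down gives 3, 2, 2, 0 = 7 seats, so the divisor must be adjusted.
With modified divisor 26100: modified quotas P1 3.810, P2 3.398, P3 3.139, P4 0.417.
Rounding down: P1 3, P2 3, P3 3, P4 0 (total 9).

P1 3, P2 3, P3 3, P4 0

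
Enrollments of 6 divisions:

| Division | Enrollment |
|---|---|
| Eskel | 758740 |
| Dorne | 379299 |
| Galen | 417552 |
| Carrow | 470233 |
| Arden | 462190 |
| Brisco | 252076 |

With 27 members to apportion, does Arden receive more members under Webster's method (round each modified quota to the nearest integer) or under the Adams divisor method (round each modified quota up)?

Webster: Eskel 7, Dorne 4, Galen 4, Carrow 5, Arden 5, Brisco 2.
Adams: Eskel 7, Dorne 4, Galen 4, Carrow 5, Arden 4, Brisco 3.
Arden gets 5 under Webster and 4 under Adams.

Webster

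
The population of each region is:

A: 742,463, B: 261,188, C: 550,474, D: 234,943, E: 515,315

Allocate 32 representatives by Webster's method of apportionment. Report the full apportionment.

Standard divisor 2304383/32 ≈ 72011.969; standard quotas: A 10.310, B 3.627, C 7.644, D 3.263, E 7.156.
Rounding to the nearest integer gives A 10, B 4, C 8, D 3, E 7 — total 32, matching the house size, so no adjustment is needed.

A 10, B 4, C 8, D 3, E 7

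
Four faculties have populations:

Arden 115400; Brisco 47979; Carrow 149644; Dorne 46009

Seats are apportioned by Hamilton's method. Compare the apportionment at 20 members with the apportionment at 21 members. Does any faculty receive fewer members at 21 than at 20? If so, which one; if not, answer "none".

At 20 seats: Arden 6, Brisco 3, Carrow 8, Dorne 3.
At 21 seats: Arden 7, Brisco 3, Carrow 9, Dorne 2.
Dorne drops from 3 to 2.

Dorne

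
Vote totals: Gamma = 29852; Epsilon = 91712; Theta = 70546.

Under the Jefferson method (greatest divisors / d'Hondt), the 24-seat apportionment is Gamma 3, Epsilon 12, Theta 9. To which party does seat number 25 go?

Gamma

Priority for the next seat is population ÷ (current seats + 1).
Priorities: Gamma 7463.000, Epsilon 7054.769, Theta 7054.600.
Highest priority: Gamma.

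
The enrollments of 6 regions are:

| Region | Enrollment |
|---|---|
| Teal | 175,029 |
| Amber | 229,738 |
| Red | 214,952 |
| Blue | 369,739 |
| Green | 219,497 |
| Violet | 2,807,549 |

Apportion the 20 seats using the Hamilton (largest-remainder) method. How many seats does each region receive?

The standard divisor is 4016504/20 ≈ 200825.2.
Standard quotas: Teal 0.8715, Amber 1.1440, Red 1.0703, Blue 1.8411, Green 1.0930, Violet 13.9801.
Lower quotas: Teal 0, Amber 1, Red 1, Blue 1, Green 1, Violet 13 (sum 17, leaving 3 seats).
Remainders in descending order: Violet 0.9801, Teal 0.8715, Blue 0.8411, Amber 0.1440, Green 0.0930, Red 0.0703.
The surplus seats go to Violet, Teal, Blue.

Teal 1, Amber 1, Red 1, Blue 2, Green 1, Violet 14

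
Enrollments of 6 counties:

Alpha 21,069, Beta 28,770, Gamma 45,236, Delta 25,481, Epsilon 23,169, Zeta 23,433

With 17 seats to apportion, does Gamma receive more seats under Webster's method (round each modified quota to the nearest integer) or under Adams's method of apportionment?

Webster: Alpha 2, Beta 3, Gamma 5, Delta 3, Epsilon 2, Zeta 2.
Adams: Alpha 2, Beta 3, Gamma 4, Delta 3, Epsilon 2, Zeta 3.
Gamma gets 5 under Webster and 4 under Adams.

Webster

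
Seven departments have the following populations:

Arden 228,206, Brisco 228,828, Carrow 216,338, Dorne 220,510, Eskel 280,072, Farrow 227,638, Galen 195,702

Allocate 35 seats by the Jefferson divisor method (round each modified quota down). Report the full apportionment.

Standard divisor 1597294/35 ≈ 45636.971; standard quotas: Arden 5.000, Brisco 5.014, Carrow 4.740, Dorne 4.832, Eskel 6.137, Farrow 4.988, Galen 4.288.
Rounding down gives 5, 5, 4, 4, 6, 4, 4 = 32 seats, so the divisor must be adjusted.
With modified divisor 41600: modified quotas Arden 5.486, Brisco 5.501, Carrow 5.200, Dorne 5.301, Eskel 6.732, Farrow 5.472, Galen 4.704.
Rounding down: Arden 5, Brisco 5, Carrow 5, Dorne 5, Eskel 6, Farrow 5, Galen 4 (total 35).

Arden 5, Brisco 5, Carrow 5, Dorne 5, Eskel 6, Farrow 5, Galen 4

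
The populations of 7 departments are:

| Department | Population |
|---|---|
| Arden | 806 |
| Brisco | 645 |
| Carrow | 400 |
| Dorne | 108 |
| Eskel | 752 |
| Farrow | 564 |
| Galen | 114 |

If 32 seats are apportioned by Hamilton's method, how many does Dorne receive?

The standard divisor is 3389/32 ≈ 105.906.
Standard quotas: Arden 7.611, Brisco 6.090, Carrow 3.777, Dorne 1.020, Eskel 7.101, Farrow 5.325, Galen 1.076.
Lower quotas: Arden 7, Brisco 6, Carrow 3, Dorne 1, Eskel 7, Farrow 5, Galen 1 (sum 30, leaving 2 seats).
Remainders in descending order: Carrow 0.777, Arden 0.611, Farrow 0.325, Eskel 0.101, Brisco 0.090, Galen 0.076, Dorne 0.020.
The surplus seats go to Carrow, Arden.
Dorne receives 1.

1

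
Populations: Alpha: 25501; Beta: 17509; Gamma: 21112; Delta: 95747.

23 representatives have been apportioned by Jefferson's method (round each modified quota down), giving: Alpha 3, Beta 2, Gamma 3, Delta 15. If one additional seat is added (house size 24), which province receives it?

Alpha

Priority for the next seat is population ÷ (current seats + 1).
Priorities: Alpha 6375.250, Beta 5836.333, Gamma 5278.000, Delta 5984.188.
Highest priority: Alpha.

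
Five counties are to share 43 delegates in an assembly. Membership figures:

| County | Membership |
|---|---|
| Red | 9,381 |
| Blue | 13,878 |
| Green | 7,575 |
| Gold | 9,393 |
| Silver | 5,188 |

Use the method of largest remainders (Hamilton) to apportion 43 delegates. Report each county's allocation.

The standard divisor is 45415/43 ≈ 1056.163.
Standard quotas: Red 8.8822, Blue 13.1400, Green 7.1722, Gold 8.8935, Silver 4.9121.
Lower quotas: Red 8, Blue 13, Green 7, Gold 8, Silver 4 (sum 40, leaving 3 seats).
Remainders in descending order: Silver 0.9121, Gold 0.8935, Red 0.8822, Green 0.1722, Blue 0.1400.
The surplus seats go to Silver, Gold, Red.

Red=9, Blue=13, Green=7, Gold=9, Silver=5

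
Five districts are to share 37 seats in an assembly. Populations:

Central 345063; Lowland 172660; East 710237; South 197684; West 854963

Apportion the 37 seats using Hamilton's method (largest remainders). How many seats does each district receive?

Central: 6, Lowland: 3, East: 11, South: 3, West: 14

Total 2280607; standard divisor 2280607/37 ≈ 61638.027.
Standard quotas: Central 5.5982, Lowland 2.8012, East 11.5227, South 3.2072, West 13.8707.
Lower quotas: Central 5, Lowland 2, East 11, South 3, West 13 (sum 34, leaving 3 seats).
Remainders in descending order: West 0.8707, Lowland 0.8012, Central 0.5982, East 0.5227, South 0.2072.
Largest remainders: West, Lowland, Central receive the extra seats.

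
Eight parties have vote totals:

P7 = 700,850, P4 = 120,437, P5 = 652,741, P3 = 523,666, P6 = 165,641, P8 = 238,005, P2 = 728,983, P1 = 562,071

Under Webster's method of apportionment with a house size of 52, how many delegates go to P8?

Standard divisor 3692394/52 ≈ 71007.577; standard quotas: P7 9.870, P4 1.696, P5 9.193, P3 7.375, P6 2.333, P8 3.352, P2 10.266, P1 7.916.
Rounding to the nearest integer gives 10, 2, 9, 7, 2, 3, 10, 8 = 51 seats, so the divisor must be adjusted.
With modified divisor 69600: modified quotas P7 10.070, P4 1.730, P5 9.378, P3 7.524, P6 2.380, P8 3.420, P2 10.474, P1 8.076.
Rounding to the nearest integer: P7 10, P4 2, P5 9, P3 8, P6 2, P8 3, P2 10, P1 8 (total 52).
P8 receives 3.

3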